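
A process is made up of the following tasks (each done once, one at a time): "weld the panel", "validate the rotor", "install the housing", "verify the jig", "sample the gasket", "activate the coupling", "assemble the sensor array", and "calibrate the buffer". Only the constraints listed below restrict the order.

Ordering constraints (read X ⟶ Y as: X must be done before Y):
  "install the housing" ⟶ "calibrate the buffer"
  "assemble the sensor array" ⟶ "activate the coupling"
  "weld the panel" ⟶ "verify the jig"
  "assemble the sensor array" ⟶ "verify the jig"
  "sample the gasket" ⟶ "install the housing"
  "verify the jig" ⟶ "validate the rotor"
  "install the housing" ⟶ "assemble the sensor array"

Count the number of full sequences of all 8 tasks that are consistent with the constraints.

72

2 tasks have no prerequisites ("weld the panel", "sample the gasket"), so any of them could come first.
Counting all ways to extend the partial order to a total order gives 72.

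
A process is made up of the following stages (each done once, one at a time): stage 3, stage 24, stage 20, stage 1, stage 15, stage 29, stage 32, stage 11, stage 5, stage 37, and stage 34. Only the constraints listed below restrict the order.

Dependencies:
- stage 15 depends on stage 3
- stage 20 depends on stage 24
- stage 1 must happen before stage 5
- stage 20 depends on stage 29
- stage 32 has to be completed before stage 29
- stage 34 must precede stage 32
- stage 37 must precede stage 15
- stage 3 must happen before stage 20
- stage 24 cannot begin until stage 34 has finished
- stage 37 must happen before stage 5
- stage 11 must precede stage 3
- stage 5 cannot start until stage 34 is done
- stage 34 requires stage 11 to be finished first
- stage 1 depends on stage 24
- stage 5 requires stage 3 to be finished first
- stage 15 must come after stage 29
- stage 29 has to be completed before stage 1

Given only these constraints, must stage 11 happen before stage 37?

No

Nothing in the constraints links stage 11 and stage 37; they are unordered relative to each other.
There exist valid orderings with stage 37 before stage 11, so stage 11 is not required to come first.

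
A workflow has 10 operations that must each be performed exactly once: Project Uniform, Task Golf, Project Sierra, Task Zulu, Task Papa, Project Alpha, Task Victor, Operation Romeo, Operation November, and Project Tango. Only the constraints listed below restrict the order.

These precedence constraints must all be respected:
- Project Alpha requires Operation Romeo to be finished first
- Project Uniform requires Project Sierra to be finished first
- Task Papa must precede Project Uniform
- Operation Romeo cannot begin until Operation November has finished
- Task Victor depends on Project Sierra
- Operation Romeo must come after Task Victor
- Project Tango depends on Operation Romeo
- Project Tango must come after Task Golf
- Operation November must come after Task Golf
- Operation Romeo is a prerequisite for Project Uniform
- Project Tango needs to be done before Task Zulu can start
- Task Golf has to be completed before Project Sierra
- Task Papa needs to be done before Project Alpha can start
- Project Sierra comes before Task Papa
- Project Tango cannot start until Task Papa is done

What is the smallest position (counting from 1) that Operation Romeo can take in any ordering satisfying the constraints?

Every operation that must precede Operation Romeo has to come before it. Tracing all chains that end at Operation Romeo, those operations are: Task Golf, Project Sierra, Task Victor, Operation November — 4 in total.
So at minimum 4 operations come before Operation Romeo, putting Operation Romeo no earlier than position 5. That position is achievable by scheduling exactly those predecessors first.

5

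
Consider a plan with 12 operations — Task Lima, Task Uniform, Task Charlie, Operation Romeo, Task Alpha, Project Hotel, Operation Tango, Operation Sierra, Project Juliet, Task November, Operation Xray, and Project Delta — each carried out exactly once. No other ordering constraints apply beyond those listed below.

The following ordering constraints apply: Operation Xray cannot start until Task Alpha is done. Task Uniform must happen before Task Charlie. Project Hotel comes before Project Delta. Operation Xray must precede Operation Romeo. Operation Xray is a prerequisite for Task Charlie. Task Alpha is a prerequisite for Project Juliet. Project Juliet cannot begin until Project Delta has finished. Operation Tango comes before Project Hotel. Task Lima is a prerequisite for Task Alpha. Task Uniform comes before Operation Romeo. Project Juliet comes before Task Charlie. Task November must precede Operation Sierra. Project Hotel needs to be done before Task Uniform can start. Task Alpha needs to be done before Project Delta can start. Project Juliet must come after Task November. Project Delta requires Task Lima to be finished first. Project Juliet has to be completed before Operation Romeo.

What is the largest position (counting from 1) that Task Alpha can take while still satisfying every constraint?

7

Following every chain forward from Task Alpha, the operations that must come later are Task Charlie, Operation Romeo, Project Juliet, Operation Xray, Project Delta — 5 of them.
So at least 5 operations follow Task Alpha, putting Task Alpha no later than position 7. That position is achievable by scheduling everything else first.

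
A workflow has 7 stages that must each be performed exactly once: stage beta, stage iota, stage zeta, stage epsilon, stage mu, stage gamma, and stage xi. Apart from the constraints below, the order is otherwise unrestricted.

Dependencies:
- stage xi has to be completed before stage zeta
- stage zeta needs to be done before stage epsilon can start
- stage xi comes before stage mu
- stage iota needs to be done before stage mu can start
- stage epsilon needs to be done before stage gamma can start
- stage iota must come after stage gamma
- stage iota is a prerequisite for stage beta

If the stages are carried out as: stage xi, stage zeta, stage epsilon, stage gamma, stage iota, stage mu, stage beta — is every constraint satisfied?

Yes

Going through the constraints one by one, each required predecessor appears earlier in the sequence than its dependent — e.g. stage xi (position 1) is before stage mu (position 6), as required.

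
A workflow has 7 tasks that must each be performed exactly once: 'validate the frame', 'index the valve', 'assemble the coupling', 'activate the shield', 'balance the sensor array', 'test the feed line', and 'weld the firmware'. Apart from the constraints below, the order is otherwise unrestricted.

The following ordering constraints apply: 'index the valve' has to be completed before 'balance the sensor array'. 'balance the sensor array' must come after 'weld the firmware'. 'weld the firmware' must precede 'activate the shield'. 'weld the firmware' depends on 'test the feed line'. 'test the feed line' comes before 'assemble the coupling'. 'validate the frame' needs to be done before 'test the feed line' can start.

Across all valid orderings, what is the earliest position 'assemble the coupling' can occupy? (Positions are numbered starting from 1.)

Every task that must precede 'assemble the coupling' has to come before it. Tracing all chains that end at 'assemble the coupling', those tasks are: 'validate the frame', 'test the feed line' — 2 in total.
So at minimum 2 tasks come before 'assemble the coupling', putting 'assemble the coupling' no earlier than position 3. That position is achievable by scheduling exactly those predecessors first.

3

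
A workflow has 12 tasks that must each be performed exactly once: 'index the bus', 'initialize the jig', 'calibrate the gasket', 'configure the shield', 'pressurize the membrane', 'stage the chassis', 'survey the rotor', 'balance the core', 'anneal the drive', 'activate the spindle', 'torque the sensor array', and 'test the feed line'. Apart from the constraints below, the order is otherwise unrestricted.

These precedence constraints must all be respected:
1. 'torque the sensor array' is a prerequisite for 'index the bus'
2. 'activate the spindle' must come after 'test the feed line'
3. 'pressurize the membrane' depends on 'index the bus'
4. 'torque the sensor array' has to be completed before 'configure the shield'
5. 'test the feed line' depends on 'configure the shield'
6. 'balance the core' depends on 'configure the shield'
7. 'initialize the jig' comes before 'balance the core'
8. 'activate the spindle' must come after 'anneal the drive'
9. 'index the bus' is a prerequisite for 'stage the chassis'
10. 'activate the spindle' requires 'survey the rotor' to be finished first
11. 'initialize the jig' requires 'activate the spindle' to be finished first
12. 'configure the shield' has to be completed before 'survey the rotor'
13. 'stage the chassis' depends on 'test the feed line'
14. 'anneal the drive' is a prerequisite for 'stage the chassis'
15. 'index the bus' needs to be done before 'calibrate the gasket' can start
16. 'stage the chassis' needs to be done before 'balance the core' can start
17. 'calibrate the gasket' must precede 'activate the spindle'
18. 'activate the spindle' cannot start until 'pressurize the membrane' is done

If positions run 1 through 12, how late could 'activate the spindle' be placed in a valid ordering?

Following every chain forward from 'activate the spindle', the tasks that must come later are 'initialize the jig', 'balance the core' — 2 of them.
With 2 mandatory successors out of 12 tasks total, the latest slot for 'activate the spindle' is 12−2 = 10, and it's reachable by doing all non-successors before 'activate the spindle'.

10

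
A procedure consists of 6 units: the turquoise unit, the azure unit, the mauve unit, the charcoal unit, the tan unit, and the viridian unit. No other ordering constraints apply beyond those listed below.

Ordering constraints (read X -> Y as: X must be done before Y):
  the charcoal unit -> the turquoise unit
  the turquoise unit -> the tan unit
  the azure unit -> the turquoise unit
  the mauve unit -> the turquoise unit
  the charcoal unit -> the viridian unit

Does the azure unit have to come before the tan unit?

Chaining the stated constraints: the azure unit → the turquoise unit → the tan unit.
So the azure unit must precede the tan unit in any valid ordering.

Yes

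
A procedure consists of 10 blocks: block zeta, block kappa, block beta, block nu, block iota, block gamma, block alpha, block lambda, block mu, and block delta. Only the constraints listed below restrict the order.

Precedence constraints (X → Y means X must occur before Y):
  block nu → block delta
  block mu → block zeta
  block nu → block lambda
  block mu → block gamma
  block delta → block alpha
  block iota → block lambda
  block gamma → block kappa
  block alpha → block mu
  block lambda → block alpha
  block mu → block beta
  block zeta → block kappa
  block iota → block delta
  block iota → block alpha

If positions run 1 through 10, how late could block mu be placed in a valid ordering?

6

The blocks that are forced after block mu, directly or by a chain of constraints, are block zeta, block kappa, block beta, block gamma. That's 4 blocks.
With 4 mandatory successors out of 10 blocks total, the latest slot for block mu is 10−4 = 6, and it's reachable by doing all non-successors before block mu.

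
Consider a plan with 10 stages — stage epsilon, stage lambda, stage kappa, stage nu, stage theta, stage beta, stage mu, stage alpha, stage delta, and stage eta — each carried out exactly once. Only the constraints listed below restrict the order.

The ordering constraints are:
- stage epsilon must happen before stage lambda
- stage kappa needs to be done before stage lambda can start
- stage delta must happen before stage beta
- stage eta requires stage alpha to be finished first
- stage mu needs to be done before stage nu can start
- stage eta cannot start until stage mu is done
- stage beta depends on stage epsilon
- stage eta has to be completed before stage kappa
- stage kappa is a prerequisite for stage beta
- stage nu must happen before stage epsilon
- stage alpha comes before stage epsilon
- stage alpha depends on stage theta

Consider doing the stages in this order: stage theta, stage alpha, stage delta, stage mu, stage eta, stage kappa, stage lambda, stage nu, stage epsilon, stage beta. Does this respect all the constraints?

No

The sequence places stage lambda ahead of stage epsilon.
But one of the constraints requires stage epsilon before stage lambda, so this ordering violates it.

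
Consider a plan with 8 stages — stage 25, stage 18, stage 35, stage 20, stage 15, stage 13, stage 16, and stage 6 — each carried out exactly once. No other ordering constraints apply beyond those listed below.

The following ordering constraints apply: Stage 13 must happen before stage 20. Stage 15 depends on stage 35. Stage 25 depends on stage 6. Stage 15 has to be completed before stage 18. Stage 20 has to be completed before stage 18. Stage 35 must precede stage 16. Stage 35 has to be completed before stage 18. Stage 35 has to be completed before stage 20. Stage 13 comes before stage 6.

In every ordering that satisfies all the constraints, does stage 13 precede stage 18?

Yes

Following the dependencies: stage 13 → stage 20 → stage 18.
Hence stage 13 necessarily comes before stage 18.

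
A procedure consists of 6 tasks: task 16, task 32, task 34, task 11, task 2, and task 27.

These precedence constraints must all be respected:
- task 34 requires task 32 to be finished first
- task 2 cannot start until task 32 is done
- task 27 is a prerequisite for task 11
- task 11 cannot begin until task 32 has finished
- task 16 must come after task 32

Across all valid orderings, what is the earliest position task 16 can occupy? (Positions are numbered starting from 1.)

2

The only task forced before task 16 (directly or transitively) is task 32.
So at minimum 1 task comes before task 16, putting task 16 no earlier than position 2. That position is achievable by scheduling exactly that predecessor first.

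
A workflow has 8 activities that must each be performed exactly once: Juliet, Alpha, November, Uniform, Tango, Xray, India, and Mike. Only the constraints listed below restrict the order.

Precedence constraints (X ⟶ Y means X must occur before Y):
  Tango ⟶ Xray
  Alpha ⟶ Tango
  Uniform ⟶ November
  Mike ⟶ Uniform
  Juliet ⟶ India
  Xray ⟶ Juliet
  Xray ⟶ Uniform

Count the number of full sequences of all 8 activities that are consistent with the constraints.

2 activities have no prerequisites (Alpha, Mike), so any of them could come first.
Counting all ways to extend the partial order to a total order gives 28.

28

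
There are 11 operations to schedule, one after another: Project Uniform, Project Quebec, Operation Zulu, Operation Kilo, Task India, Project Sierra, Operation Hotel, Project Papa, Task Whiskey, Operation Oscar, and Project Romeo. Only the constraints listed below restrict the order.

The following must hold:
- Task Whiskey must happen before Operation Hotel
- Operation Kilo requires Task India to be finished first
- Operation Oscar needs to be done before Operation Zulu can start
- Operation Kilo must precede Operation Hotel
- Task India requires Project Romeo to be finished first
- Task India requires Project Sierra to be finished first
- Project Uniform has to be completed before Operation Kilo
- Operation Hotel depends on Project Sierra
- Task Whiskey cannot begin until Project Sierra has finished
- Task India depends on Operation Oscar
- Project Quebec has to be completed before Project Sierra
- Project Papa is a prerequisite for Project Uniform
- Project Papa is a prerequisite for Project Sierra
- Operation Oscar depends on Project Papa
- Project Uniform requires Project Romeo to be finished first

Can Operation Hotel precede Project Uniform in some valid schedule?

The constraints give a chain Project Uniform → Operation Kilo → Operation Hotel, which forces Project Uniform before Operation Hotel.
So no valid ordering can have Operation Hotel before Project Uniform.

No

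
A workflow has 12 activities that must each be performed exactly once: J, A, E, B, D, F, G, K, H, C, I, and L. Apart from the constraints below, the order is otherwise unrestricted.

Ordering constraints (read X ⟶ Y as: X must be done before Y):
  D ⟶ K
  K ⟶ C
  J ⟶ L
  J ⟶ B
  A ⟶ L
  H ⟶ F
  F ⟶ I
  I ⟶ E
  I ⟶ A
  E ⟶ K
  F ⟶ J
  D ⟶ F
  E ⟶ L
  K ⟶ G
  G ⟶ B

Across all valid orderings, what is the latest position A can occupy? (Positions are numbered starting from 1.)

11

The only activity forced after A (directly or by a chain) is L.
So at least 1 activity follows A, putting A no later than position 11. That position is achievable by scheduling everything else first.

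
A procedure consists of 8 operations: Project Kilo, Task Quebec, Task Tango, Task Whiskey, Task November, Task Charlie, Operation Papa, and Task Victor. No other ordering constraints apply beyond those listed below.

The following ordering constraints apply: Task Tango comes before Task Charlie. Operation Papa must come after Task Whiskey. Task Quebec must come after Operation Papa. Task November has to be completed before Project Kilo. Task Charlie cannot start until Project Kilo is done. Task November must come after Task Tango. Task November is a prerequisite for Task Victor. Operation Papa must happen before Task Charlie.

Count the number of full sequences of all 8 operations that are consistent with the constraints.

140

The operations with no prerequisites are Task Tango, Task Whiskey; any of them can be placed first.
Counting all ways to extend the partial order to a total order gives 140.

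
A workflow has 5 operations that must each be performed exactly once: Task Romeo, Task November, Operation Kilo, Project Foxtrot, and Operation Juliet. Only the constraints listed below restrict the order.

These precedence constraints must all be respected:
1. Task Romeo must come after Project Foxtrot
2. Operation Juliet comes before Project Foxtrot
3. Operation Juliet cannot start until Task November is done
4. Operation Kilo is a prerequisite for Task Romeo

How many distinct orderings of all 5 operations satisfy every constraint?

The operations with no prerequisites are Task November, Operation Kilo; any of them can be placed first.
Systematically extending each partial ordering one operation at a time and counting, there are 4 complete orderings.

4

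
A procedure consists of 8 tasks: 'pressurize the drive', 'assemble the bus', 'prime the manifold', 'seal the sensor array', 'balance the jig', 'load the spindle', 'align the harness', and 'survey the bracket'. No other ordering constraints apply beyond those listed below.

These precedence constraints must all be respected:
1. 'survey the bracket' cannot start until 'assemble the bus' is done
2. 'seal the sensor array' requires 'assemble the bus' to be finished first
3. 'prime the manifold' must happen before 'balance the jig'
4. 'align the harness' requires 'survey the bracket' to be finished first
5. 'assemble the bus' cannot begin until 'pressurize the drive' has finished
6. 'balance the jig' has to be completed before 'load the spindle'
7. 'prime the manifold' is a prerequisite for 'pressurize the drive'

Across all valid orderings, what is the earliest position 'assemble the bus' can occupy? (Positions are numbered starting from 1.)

3

Every task that must precede 'assemble the bus' has to come before it. Tracing all chains that end at 'assemble the bus', those tasks are: 'pressurize the drive', 'prime the manifold' — 2 in total.
With 2 mandatory predecessors, the earliest 'assemble the bus' can sit is position 2+1 = 3, and placing just those 2 first achieves it.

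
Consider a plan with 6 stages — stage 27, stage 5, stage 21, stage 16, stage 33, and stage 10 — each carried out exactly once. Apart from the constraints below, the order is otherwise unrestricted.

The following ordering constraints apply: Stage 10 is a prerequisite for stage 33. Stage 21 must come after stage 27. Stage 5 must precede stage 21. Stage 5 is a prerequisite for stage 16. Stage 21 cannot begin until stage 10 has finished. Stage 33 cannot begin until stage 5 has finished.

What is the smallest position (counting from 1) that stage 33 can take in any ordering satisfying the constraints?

Working backwards through the constraints from stage 33, its full set of required predecessors is stage 5, stage 10 — 2 of them.
So at minimum 2 stages come before stage 33, putting stage 33 no earlier than position 3. That position is achievable by scheduling exactly those predecessors first.

3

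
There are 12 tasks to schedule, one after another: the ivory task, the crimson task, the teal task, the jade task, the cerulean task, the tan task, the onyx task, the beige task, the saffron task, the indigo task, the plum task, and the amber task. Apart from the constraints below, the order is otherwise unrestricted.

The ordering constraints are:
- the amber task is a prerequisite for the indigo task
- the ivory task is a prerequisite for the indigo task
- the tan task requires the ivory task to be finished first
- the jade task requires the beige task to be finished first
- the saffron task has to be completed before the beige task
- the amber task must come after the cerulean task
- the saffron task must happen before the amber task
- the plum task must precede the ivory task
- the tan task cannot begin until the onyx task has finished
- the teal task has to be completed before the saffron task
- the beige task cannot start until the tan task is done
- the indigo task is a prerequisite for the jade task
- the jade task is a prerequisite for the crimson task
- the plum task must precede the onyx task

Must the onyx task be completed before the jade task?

Chaining the stated constraints: the onyx task → the tan task → the beige task → the jade task.
That forces the onyx task before the jade task in every valid schedule.

Yes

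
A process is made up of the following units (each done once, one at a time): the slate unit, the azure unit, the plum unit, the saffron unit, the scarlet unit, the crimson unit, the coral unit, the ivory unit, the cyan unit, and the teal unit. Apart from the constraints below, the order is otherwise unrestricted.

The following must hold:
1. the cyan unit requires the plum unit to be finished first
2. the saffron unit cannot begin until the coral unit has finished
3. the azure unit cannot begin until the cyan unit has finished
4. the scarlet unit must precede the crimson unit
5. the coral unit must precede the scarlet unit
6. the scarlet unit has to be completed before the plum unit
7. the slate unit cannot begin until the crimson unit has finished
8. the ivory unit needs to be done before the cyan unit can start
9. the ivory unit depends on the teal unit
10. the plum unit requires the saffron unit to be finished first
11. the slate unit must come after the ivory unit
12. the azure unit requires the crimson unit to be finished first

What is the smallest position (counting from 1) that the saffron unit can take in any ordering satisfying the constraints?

2

The only unit forced before the saffron unit (directly or transitively) is the coral unit.
So at minimum 1 unit comes before the saffron unit, putting the saffron unit no earlier than position 2. That position is achievable by scheduling exactly that predecessor first.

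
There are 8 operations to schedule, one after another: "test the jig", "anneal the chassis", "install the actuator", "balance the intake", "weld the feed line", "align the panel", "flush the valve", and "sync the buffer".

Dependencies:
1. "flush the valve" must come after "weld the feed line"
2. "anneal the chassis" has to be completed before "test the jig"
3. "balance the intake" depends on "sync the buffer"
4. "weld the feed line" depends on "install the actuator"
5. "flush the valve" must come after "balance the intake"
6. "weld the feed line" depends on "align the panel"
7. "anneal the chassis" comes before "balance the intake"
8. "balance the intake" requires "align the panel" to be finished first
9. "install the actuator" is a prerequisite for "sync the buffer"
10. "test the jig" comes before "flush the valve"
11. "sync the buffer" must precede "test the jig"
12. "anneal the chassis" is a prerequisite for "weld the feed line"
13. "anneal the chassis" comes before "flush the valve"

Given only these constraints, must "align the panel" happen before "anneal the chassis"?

Nothing in the constraints links "align the panel" and "anneal the chassis"; they are unordered relative to each other.
So "align the panel" can come before "anneal the chassis" or after — it is not forced.

No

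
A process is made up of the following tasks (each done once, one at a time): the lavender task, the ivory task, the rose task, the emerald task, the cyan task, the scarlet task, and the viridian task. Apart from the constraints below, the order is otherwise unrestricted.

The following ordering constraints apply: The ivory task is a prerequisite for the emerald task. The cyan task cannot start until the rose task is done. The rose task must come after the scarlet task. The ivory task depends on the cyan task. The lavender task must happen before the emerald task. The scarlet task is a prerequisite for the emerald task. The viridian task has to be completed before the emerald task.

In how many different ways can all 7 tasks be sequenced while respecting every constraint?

3 tasks have no prerequisites (the lavender task, the scarlet task, the viridian task), so any of them could come first.
Enumerating by repeatedly choosing an available task (one whose prerequisites are all placed) gives 30 distinct complete orderings.

30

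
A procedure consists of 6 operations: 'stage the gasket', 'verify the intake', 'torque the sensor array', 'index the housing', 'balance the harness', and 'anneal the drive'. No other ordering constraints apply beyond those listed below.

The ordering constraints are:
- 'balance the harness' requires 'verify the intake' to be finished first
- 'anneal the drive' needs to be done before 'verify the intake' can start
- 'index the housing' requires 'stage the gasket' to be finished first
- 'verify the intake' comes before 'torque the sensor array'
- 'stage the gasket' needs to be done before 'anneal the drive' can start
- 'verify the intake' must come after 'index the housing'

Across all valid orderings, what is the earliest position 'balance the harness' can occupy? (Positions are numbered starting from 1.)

Every operation that must precede 'balance the harness' has to come before it. Tracing all chains that end at 'balance the harness', those operations are: 'stage the gasket', 'verify the intake', 'index the housing', 'anneal the drive' — 4 in total.
With 4 mandatory predecessors, the earliest 'balance the harness' can sit is position 4+1 = 5, and placing just those 4 first achieves it.

5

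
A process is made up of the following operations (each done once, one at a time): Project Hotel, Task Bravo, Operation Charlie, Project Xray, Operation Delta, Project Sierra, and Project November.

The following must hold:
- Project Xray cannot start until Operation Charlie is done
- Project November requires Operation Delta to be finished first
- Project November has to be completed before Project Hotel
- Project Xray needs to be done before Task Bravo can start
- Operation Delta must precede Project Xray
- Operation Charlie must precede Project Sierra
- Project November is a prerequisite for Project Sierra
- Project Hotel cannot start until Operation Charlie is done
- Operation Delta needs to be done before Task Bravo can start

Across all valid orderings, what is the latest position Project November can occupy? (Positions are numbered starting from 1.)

Every operation that must follow Project November has to come after it. Tracing all chains starting from Project November, those operations are: Project Hotel, Project Sierra — 2 in total.
So at least 2 operations follow Project November, putting Project November no later than position 5. That position is achievable by scheduling everything else first.

5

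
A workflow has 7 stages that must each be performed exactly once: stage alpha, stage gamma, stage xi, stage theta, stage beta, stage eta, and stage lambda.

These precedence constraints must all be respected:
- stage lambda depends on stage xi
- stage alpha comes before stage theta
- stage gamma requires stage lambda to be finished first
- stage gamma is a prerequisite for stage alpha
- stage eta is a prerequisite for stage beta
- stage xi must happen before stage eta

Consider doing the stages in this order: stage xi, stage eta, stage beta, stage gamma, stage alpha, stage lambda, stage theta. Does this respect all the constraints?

No

Here stage lambda comes after stage gamma.
Since stage lambda is required before stage gamma, the ordering is invalid.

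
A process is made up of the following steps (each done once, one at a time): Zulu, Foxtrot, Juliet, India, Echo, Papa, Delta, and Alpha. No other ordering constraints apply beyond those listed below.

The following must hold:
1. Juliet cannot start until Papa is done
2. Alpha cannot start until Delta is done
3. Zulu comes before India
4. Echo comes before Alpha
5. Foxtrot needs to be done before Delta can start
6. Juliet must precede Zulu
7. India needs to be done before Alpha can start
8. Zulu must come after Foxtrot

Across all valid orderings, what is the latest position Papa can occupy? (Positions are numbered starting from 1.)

Every step that must follow Papa has to come after it. Tracing all chains starting from Papa, those steps are: Zulu, Juliet, India, Alpha — 4 in total.
With 4 mandatory successors out of 8 steps total, the latest slot for Papa is 8−4 = 4, and it's reachable by doing all non-successors before Papa.

4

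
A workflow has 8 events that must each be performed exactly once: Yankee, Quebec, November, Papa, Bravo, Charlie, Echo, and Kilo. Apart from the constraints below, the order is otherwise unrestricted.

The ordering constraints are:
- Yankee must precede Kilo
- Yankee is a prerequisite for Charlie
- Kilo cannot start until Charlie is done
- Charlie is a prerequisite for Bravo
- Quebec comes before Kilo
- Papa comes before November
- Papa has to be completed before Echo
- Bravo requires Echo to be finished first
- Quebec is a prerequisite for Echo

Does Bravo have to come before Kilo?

Nothing in the constraints links Bravo and Kilo; they are unordered relative to each other.
There exist valid orderings with Kilo before Bravo, so Bravo is not required to come first.

No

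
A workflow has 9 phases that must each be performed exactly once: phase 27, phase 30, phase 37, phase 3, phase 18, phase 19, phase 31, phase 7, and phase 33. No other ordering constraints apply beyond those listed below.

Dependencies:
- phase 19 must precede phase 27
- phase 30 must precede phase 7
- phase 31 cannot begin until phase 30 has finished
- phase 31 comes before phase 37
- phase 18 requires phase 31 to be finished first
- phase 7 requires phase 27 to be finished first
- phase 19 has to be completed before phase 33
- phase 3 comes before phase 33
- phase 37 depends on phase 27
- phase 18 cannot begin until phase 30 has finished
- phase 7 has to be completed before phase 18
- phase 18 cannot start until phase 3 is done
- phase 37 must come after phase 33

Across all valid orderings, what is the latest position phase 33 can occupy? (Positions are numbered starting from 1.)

8

The only phase forced after phase 33 (directly or by a chain) is phase 37.
With 1 mandatory successor out of 9 phases total, the latest slot for phase 33 is 9−1 = 8, and it's reachable by doing all non-successors before phase 33.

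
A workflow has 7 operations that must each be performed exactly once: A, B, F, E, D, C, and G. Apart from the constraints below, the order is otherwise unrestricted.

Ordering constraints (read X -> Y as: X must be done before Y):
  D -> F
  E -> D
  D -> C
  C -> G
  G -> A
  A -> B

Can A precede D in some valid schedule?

No

There is a dependency chain D → C → G → A, so A always comes after D.
Hence A can never be scheduled before D.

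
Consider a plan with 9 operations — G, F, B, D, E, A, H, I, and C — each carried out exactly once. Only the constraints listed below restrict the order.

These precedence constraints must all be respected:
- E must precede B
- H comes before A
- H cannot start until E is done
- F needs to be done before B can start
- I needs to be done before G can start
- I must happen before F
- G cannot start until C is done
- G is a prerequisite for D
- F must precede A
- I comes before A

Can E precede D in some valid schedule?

The constraints leave E and D unordered relative to each other; nothing requires D earlier.
That means at least one valid schedule has E before D.

Yes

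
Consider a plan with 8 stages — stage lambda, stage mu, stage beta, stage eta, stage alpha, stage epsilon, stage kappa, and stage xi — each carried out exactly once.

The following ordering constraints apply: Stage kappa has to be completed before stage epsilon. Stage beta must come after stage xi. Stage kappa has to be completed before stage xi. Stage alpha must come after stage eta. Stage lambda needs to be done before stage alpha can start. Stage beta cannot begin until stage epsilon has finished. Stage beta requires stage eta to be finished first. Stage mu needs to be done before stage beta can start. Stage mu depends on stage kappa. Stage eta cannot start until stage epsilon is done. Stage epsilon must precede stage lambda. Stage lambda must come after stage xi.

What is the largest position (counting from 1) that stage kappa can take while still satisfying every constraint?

Every stage that must follow stage kappa has to come after it. Tracing all chains starting from stage kappa, those stages are: stage lambda, stage mu, stage beta, stage eta, stage alpha, stage epsilon, stage xi — 7 in total.
So at least 7 stages follow stage kappa, putting stage kappa no later than position 1. That position is achievable by scheduling everything else first.

1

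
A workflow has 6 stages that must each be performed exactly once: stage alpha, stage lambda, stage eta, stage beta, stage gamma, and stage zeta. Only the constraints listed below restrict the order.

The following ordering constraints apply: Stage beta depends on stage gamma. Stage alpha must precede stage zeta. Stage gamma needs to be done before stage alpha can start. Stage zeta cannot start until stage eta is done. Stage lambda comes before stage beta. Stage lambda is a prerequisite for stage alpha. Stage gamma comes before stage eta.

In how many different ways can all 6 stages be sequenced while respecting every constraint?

19

2 stages have no prerequisites (stage lambda, stage gamma), so any of them could come first.
Systematically extending each partial ordering one stage at a time and counting, there are 19 complete orderings.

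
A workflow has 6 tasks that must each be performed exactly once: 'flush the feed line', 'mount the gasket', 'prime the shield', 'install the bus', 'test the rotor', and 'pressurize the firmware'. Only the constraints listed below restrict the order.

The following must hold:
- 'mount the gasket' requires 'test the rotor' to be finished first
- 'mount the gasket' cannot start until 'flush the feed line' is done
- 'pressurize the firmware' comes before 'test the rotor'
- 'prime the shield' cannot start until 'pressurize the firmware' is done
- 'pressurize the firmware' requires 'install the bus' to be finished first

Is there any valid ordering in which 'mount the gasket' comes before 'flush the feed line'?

No

There is a dependency chain 'flush the feed line' → 'mount the gasket', so 'mount the gasket' always comes after 'flush the feed line'.
Hence 'mount the gasket' can never be scheduled before 'flush the feed line'.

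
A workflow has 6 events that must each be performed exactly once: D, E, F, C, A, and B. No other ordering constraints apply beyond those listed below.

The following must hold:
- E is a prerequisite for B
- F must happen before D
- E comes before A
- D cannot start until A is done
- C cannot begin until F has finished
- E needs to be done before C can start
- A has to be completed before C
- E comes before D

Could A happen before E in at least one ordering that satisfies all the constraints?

No

The constraints give a chain E → A, which forces E before A.
So no valid ordering can have A before E.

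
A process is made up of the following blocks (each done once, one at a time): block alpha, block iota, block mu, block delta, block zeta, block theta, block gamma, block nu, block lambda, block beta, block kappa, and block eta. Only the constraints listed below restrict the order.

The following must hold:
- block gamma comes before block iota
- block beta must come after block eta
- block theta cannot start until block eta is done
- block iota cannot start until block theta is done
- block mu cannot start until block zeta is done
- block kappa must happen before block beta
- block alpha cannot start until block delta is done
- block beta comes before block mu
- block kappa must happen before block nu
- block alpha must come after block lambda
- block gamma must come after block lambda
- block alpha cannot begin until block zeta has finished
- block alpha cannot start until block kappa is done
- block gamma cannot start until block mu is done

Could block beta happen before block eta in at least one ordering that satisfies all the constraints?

There is a dependency chain block eta → block beta, so block beta always comes after block eta.
So no valid ordering can have block beta before block eta.

No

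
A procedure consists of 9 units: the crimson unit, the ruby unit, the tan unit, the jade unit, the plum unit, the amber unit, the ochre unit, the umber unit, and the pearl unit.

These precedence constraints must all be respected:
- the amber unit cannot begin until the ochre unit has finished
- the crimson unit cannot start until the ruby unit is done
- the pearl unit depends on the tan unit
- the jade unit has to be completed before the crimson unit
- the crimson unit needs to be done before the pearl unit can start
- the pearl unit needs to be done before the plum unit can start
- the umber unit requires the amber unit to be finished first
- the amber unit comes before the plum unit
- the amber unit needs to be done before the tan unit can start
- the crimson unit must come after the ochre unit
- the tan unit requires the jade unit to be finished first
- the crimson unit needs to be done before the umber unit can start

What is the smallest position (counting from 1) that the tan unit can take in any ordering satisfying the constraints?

Every unit that must precede the tan unit has to come before it. Tracing all chains that end at the tan unit, those units are: the jade unit, the amber unit, the ochre unit — 3 in total.
With 3 mandatory predecessors, the earliest the tan unit can sit is position 3+1 = 4, and placing just those 3 first achieves it.

4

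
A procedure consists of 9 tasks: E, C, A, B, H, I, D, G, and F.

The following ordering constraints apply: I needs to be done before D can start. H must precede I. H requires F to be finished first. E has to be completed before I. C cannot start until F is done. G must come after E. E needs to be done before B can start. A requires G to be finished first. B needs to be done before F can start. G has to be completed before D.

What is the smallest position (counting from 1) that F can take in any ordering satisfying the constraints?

3

The tasks that are forced before F, directly or transitively, are E, B. That's 2 tasks.
So at minimum 2 tasks come before F, putting F no earlier than position 3. That position is achievable by scheduling exactly those predecessors first.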